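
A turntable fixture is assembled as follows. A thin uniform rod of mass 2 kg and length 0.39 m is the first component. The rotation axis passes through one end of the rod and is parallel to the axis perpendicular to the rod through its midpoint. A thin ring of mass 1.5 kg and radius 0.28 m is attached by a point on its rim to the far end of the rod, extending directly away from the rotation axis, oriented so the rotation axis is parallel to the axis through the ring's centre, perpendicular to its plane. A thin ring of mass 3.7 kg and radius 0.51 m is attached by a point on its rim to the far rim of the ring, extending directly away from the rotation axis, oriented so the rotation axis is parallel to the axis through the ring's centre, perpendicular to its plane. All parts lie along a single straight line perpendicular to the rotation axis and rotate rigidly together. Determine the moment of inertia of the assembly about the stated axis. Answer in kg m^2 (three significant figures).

Thin rod: I_cm = (1/12)ML² = (1/12)(2)(0.39)² = 0.02535 kg m^2; centre at d = 0.195 m, so the parallel axis theorem gives I = 0.02535 + (2)(0.195)² = 0.1014 kg m^2.
Thin ring: I_cm = MR² = (1.5)(0.28)² = 0.1176 kg m^2; centre at d = 0.195 + 0.195 + 0.28 = 0.67 m, so the parallel axis theorem gives I = 0.1176 + (1.5)(0.67)² = 0.79095 kg m^2.
Thin ring: I_cm = MR² = (3.7)(0.51)² = 0.96237 kg m^2; centre at d = 0.195 + 0.195 + 0.28 + 0.28 + 0.51 = 1.46 m, so the parallel axis theorem gives I = 0.96237 + (3.7)(1.46)² = 8.8493 kg m^2.
Total I = 0.1014 + 0.79095 + 8.8493 = 9.7416 kg m^2.

9.74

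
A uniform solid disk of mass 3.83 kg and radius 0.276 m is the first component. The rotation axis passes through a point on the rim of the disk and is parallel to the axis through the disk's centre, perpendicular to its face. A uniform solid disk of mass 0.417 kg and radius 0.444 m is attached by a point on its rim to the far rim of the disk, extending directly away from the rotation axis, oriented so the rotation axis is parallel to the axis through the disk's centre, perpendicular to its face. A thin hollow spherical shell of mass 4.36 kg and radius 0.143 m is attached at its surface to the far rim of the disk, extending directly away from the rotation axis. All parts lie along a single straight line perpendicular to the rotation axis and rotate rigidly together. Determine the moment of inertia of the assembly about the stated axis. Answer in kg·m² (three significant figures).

11.9

Solid disk: I_cm = (1/2)MR² = (1/2)(3.83)(0.276)² = 0.14588 kg·m²; centre at d = 0.276 m, so the parallel axis theorem gives I = 0.14588 + (3.83)(0.276)² = 0.43763 kg·m².
Solid disk: I_cm = (1/2)MR² = (1/2)(0.417)(0.444)² = 0.041103 kg·m²; centre at d = 0.276 + 0.276 + 0.444 = 0.996 m, so the parallel axis theorem gives I = 0.041103 + (0.417)(0.996)² = 0.45477 kg·m².
Spherical shell: I_cm = (2/3)MR² = (2/3)(4.36)(0.143)² = 0.059438 kg·m²; centre at d = 0.276 + 0.276 + 0.444 + 0.444 + 0.143 = 1.583 m, so the parallel axis theorem gives I = 0.059438 + (4.36)(1.583)² = 10.985 kg·m².
Total I = 0.43763 + 0.45477 + 10.985 = 11.878 kg·m².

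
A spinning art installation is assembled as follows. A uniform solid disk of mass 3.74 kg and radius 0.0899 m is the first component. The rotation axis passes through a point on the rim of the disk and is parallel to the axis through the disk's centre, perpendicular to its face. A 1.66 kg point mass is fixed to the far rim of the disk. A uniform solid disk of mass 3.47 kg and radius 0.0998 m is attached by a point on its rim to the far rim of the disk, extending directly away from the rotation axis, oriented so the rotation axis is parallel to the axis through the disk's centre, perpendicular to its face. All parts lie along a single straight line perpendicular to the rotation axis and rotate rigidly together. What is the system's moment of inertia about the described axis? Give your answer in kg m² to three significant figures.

0.388

Solid disk: I_cm = (1/2)MR² = (1/2)(3.74)(0.0899)² = 0.015113 kg m²; centre at d = 0.0899 m, so the parallel axis theorem gives I = 0.015113 + (3.74)(0.0899)² = 0.04534 kg m².
Point mass: I_cm = 0; centre at d = 0.0899 + 0.0899 = 0.1798 m, so the parallel axis theorem gives I = 0 + (1.66)(0.1798)² = 0.053665 kg m².
Solid disk: I_cm = (1/2)MR² = (1/2)(3.47)(0.0998)² = 0.017281 kg m²; centre at d = 0.0899 + 0.0899 + 0.0998 = 0.2796 m, so the parallel axis theorem gives I = 0.017281 + (3.47)(0.2796)² = 0.28855 kg m².
Total I = 0.04534 + 0.053665 + 0.28855 = 0.38756 kg m².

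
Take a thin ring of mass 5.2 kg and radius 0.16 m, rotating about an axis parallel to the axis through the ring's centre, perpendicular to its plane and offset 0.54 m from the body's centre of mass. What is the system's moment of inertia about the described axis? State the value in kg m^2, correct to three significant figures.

1.65

I_cm = MR² = (5.2)(0.16)² = 0.13312 kg m^2; centre at d = 0.54 m, so I = I_cm + Md² gives I = 0.13312 + (5.2)(0.54)² = 1.6494 kg m^2.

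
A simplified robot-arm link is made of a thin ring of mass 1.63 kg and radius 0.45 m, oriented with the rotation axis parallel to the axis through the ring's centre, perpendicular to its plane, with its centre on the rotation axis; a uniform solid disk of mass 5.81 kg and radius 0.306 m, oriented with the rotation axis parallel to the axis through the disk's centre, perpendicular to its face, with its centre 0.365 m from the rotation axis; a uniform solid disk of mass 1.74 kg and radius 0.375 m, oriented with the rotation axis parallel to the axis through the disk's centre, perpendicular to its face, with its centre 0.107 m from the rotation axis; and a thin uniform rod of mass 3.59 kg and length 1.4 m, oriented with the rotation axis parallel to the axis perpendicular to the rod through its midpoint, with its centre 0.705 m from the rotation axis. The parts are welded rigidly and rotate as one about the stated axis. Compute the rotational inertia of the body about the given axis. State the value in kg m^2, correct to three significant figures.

3.89

Thin ring: I_cm = MR² = (1.63)(0.45)² = 0.33008 kg m^2; axis through the centre, so I = 0.33008 kg m^2.
Solid disk: I_cm = (1/2)MR² = (1/2)(5.81)(0.306)² = 0.27201 kg m^2; centre at d = 0.365 m, so the parallel axis theorem gives I = 0.27201 + (5.81)(0.365)² = 1.046 kg m^2.
Solid disk: I_cm = (1/2)MR² = (1/2)(1.74)(0.375)² = 0.12234 kg m^2; centre at d = 0.107 m, so the parallel axis theorem gives I = 0.12234 + (1.74)(0.107)² = 0.14227 kg m^2.
Thin rod: I_cm = (1/12)ML² = (1/12)(3.59)(1.4)² = 0.58637 kg m^2; centre at d = 0.705 m, so the parallel axis theorem gives I = 0.58637 + (3.59)(0.705)² = 2.3707 kg m^2.
Total I = 0.33008 + 1.046 + 0.14227 + 2.3707 = 3.8891 kg m^2.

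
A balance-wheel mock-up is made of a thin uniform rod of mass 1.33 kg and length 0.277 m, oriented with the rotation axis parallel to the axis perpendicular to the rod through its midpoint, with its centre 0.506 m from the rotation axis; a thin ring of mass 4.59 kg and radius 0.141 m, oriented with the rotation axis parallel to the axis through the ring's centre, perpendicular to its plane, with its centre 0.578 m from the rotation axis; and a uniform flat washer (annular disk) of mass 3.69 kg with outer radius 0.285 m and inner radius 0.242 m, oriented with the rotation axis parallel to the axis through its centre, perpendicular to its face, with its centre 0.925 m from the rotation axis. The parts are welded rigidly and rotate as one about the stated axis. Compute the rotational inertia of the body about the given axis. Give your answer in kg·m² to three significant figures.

Thin rod: I_cm = (1/12)ML² = (1/12)(1.33)(0.277)² = 0.0085041 kg·m²; centre at d = 0.506 m, so I = I_cm + Md² gives I = 0.0085041 + (1.33)(0.506)² = 0.34903 kg·m².
Thin ring: I_cm = MR² = (4.59)(0.141)² = 0.091254 kg·m²; centre at d = 0.578 m, so I = I_cm + Md² gives I = 0.091254 + (4.59)(0.578)² = 1.6247 kg·m².
Annular disk: I_cm = (1/2)M(R²+r²) = (1/2)(3.69)[(0.285)² + (0.242)²] = 0.25791 kg·m²; centre at d = 0.925 m, so I = I_cm + Md² gives I = 0.25791 + (3.69)(0.925)² = 3.4152 kg·m².
Total I = 0.34903 + 1.6247 + 3.4152 = 5.3889 kg·m².

5.39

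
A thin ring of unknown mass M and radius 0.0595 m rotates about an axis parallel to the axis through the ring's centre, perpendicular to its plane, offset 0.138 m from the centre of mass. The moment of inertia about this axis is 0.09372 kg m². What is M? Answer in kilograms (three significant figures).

I = I_cm + Md² = MR² + Md² = M·[1·(0.0595)² + (0.138)²] = M·0.022584.
So M = 0.09372 / 0.022584 = 4.1498 kg.

4.15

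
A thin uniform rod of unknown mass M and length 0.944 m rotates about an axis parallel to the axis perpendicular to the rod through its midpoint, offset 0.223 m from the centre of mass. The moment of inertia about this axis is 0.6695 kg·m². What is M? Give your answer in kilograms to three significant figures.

I = I_cm + Md² = (1/12)ML² + Md² = M·[0.0833333·(0.944)² + (0.223)²] = M·0.12399.
So M = 0.6695 / 0.12399 = 5.3996 kg.

5.40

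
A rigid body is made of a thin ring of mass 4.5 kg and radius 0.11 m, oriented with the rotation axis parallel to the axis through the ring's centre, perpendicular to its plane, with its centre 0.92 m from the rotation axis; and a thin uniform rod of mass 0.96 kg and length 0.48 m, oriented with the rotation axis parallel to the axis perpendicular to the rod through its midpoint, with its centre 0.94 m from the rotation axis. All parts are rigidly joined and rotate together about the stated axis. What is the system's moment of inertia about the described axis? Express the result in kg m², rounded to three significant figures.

4.73

Thin ring: I_cm = MR² = (4.5)(0.11)² = 0.05445 kg m²; centre at d = 0.92 m, so the parallel axis theorem gives I = 0.05445 + (4.5)(0.92)² = 3.8633 kg m².
Thin rod: I_cm = (1/12)ML² = (1/12)(0.96)(0.48)² = 0.018432 kg m²; centre at d = 0.94 m, so the parallel axis theorem gives I = 0.018432 + (0.96)(0.94)² = 0.86669 kg m².
Total I = 3.8633 + 0.86669 = 4.7299 kg m².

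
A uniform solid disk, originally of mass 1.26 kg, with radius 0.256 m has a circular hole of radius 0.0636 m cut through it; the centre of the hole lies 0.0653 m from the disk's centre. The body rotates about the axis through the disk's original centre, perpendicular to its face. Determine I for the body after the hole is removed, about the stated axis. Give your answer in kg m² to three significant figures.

Unpierced body about its centre: I₀ = (1/2)MR² = (1/2)(1.26)(0.256)² = 0.041288 kg m².
The removed disk has mass m = M·(r/R)² = (1.26)(0.0636/0.256)² = 0.077769 kg (same uniform areal density).
Its moment of inertia about the rotation axis (parallel-axis theorem): I_hole = (1/2)mr² + md² = (1/2)(0.077769)(0.0636)² + (0.077769)(0.0653)² = 0.0004889 kg m².
Treating the hole as negative mass, I = I₀ − I_hole = 0.041288 − 0.0004889 = 0.040799 kg m².

0.0408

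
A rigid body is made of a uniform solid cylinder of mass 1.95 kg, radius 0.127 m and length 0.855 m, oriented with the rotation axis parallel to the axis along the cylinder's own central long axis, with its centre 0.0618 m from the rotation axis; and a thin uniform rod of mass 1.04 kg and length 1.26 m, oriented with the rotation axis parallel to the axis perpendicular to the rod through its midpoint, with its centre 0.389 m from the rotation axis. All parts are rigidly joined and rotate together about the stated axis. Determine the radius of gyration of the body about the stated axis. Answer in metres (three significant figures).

Solid cylinder: I_cm = (1/2)MR² = (1/2)(1.95)(0.127)² = 0.015726 kg·m²; centre at d = 0.0618 m, so I = I_cm + Md² gives I = 0.015726 + (1.95)(0.0618)² = 0.023173 kg·m².
Thin rod: I_cm = (1/12)ML² = (1/12)(1.04)(1.26)² = 0.13759 kg·m²; centre at d = 0.389 m, so I = I_cm + Md² gives I = 0.13759 + (1.04)(0.389)² = 0.29497 kg·m².
Total I = 0.31814 kg·m²; total mass M = 2.99 kg.
k = √(I/M) = √(0.31814/2.99) = 0.32619 m.

0.326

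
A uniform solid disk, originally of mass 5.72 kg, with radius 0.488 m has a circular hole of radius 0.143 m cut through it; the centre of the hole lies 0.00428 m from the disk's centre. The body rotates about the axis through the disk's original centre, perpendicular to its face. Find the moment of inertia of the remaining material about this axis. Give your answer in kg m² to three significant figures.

Unpierced body about its centre: I₀ = (1/2)MR² = (1/2)(5.72)(0.488)² = 0.68109 kg m².
The removed disk has mass m = M·(r/R)² = (5.72)(0.143/0.488)² = 0.49117 kg (same uniform areal density).
Its moment of inertia about the rotation axis (parallel-axis theorem): I_hole = (1/2)mr² + md² = (1/2)(0.49117)(0.143)² + (0.49117)(0.00428)² = 0.0050309 kg m².
Treating the hole as negative mass, I = I₀ − I_hole = 0.68109 − 0.0050309 = 0.67606 kg m².

0.676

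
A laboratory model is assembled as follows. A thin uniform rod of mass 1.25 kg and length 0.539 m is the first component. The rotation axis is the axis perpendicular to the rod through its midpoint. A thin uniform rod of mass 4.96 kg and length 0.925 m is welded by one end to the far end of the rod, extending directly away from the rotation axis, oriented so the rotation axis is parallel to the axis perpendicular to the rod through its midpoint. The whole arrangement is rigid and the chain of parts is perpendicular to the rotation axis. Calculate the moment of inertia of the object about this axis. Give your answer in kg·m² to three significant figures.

Thin rod: I_cm = (1/12)ML² = (1/12)(1.25)(0.539)² = 0.030263 kg·m²; axis through the centre, so I = 0.030263 kg·m².
Thin rod: I_cm = (1/12)ML² = (1/12)(4.96)(0.925)² = 0.35366 kg·m²; centre at d = 0.2695 + 0.4625 = 0.732 m, so I = I_cm + Md² gives I = 0.35366 + (4.96)(0.732)² = 3.0113 kg·m².
Total I = 0.030263 + 3.0113 = 3.0416 kg·m².

3.04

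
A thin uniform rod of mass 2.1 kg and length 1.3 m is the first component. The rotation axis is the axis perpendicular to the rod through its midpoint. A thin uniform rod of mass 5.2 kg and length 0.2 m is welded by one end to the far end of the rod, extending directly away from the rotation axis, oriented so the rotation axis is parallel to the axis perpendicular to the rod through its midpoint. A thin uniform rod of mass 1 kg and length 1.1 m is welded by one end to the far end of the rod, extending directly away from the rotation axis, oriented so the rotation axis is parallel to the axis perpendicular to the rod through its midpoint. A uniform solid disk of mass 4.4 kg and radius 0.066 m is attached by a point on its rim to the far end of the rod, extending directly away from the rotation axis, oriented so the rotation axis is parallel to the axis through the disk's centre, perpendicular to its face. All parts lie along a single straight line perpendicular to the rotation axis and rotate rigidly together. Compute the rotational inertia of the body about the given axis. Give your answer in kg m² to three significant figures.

Thin rod: I_cm = (1/12)ML² = (1/12)(2.1)(1.3)² = 0.29575 kg m²; axis through the centre, so I = 0.29575 kg m².
Thin rod: I_cm = (1/12)ML² = (1/12)(5.2)(0.2)² = 0.017333 kg m²; centre at d = 0.65 + 0.1 = 0.75 m, so I = I_cm + Md² gives I = 0.017333 + (5.2)(0.75)² = 2.9423 kg m².
Thin rod: I_cm = (1/12)ML² = (1/12)(1)(1.1)² = 0.10083 kg m²; centre at d = 0.65 + 0.1 + 0.1 + 0.55 = 1.4 m, so I = I_cm + Md² gives I = 0.10083 + (1)(1.4)² = 2.0608 kg m².
Solid disk: I_cm = (1/2)MR² = (1/2)(4.4)(0.066)² = 0.0095832 kg m²; centre at d = 0.65 + 0.1 + 0.1 + 0.55 + 0.55 + 0.066 = 2.016 m, so I = I_cm + Md² gives I = 0.0095832 + (4.4)(2.016)² = 17.892 kg m².
Total I = 0.29575 + 2.9423 + 2.0608 + 17.892 = 23.191 kg m².

23.2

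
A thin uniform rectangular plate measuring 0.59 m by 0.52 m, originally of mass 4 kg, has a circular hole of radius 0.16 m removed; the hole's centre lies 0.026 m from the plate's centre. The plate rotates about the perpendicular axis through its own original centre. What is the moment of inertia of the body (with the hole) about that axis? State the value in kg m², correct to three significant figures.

0.192

Unpierced body about its centre: I₀ = (1/12)M(a²+b²) = (1/12)(4)[(0.59)² + (0.52)²] = 0.20617 kg m².
The removed disk has mass m = M·πr²/(ab) = (4)·π(0.16)²/(0.59·0.52) = 1.0486 kg (same uniform areal density).
Its moment of inertia about the rotation axis (parallel-axis theorem): I_hole = (1/2)mr² + md² = (1/2)(1.0486)(0.16)² + (1.0486)(0.026)² = 0.01413 kg m².
Treating the hole as negative mass, I = I₀ − I_hole = 0.20617 − 0.01413 = 0.19204 kg m².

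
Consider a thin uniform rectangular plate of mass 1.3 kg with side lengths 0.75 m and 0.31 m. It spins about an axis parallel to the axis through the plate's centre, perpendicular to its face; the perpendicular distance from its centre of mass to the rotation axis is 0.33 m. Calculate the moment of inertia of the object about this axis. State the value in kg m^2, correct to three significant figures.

I_cm = (1/12)M(a²+b²) = (1/12)(1.3)[(0.75)² + (0.31)²] = 0.071348 kg m^2; centre at d = 0.33 m, so the parallel axis theorem gives I = 0.071348 + (1.3)(0.33)² = 0.21292 kg m^2.

0.213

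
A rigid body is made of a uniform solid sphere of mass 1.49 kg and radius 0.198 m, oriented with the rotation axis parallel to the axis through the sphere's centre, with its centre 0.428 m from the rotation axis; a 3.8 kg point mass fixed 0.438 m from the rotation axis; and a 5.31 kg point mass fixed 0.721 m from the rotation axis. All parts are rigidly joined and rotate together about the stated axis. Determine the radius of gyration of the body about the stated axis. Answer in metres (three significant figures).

0.598

Solid sphere: I_cm = (2/5)MR² = (2/5)(1.49)(0.198)² = 0.023366 kg m^2; centre at d = 0.428 m, so I = I_cm + Md² gives I = 0.023366 + (1.49)(0.428)² = 0.29631 kg m^2.
Point mass: I_cm = 0; centre at d = 0.438 m, so I = I_cm + Md² gives I = 0 + (3.8)(0.438)² = 0.72901 kg m^2.
Point mass: I_cm = 0; centre at d = 0.721 m, so I = I_cm + Md² gives I = 0 + (5.31)(0.721)² = 2.7604 kg m^2.
Total I = 3.7857 kg m^2; total mass M = 10.6 kg.
k = √(I/M) = √(3.7857/10.6) = 0.59761 m.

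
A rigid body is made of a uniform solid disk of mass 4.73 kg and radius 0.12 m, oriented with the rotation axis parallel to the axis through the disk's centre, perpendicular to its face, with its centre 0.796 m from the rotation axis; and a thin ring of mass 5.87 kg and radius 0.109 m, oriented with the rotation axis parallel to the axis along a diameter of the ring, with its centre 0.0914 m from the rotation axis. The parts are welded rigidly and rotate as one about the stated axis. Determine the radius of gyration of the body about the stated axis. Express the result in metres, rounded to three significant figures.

Solid disk: I_cm = (1/2)MR² = (1/2)(4.73)(0.12)² = 0.034056 kg m²; centre at d = 0.796 m, so I = I_cm + Md² gives I = 0.034056 + (4.73)(0.796)² = 3.0311 kg m².
Thin ring: I_cm = (1/2)MR² = (1/2)(5.87)(0.109)² = 0.034871 kg m²; centre at d = 0.0914 m, so I = I_cm + Md² gives I = 0.034871 + (5.87)(0.0914)² = 0.083908 kg m².
Total I = 3.115 kg m²; total mass M = 10.6 kg.
k = √(I/M) = √(3.115/10.6) = 0.54209 m.

0.542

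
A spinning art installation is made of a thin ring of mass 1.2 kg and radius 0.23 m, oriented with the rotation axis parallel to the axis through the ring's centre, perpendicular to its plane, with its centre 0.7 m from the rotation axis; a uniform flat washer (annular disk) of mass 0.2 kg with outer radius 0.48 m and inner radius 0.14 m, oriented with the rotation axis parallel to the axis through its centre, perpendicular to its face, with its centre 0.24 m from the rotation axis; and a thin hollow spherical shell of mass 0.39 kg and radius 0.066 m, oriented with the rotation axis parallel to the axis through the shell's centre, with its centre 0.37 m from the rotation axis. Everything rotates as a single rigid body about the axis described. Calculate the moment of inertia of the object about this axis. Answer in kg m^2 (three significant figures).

0.743

Thin ring: I_cm = MR² = (1.2)(0.23)² = 0.06348 kg m^2; centre at d = 0.7 m, so I = I_cm + Md² gives I = 0.06348 + (1.2)(0.7)² = 0.65148 kg m^2.
Annular disk: I_cm = (1/2)M(R²+r²) = (1/2)(0.2)[(0.48)² + (0.14)²] = 0.025 kg m^2; centre at d = 0.24 m, so I = I_cm + Md² gives I = 0.025 + (0.2)(0.24)² = 0.03652 kg m^2.
Spherical shell: I_cm = (2/3)MR² = (2/3)(0.39)(0.066)² = 0.0011326 kg m^2; centre at d = 0.37 m, so I = I_cm + Md² gives I = 0.0011326 + (0.39)(0.37)² = 0.054524 kg m^2.
Total I = 0.65148 + 0.03652 + 0.054524 = 0.74252 kg m^2.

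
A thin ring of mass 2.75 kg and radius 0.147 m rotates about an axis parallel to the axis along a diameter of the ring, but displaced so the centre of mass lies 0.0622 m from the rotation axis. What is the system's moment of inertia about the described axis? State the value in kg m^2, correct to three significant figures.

I_cm = (1/2)MR² = (1/2)(2.75)(0.147)² = 0.029712 kg m^2; centre at d = 0.0622 m, so the parallel axis theorem gives I = 0.029712 + (2.75)(0.0622)² = 0.040352 kg m^2.

0.0404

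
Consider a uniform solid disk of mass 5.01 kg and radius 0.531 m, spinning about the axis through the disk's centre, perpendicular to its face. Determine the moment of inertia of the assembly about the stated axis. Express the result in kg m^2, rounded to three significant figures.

0.706

I_cm = (1/2)MR² = (1/2)(5.01)(0.531)² = 0.70631 kg m^2; axis through the centre, so I = 0.70631 kg m^2.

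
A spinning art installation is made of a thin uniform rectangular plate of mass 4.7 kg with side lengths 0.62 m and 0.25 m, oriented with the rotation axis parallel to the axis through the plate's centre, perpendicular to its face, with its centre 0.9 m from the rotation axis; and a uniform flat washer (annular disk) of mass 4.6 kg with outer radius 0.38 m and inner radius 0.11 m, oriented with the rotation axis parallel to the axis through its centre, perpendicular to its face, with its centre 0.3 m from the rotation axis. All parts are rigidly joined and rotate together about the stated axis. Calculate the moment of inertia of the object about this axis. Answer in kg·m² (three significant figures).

4.76

Rectangular plate: I_cm = (1/12)M(a²+b²) = (1/12)(4.7)[(0.62)² + (0.25)²] = 0.17504 kg·m²; centre at d = 0.9 m, so I = I_cm + Md² gives I = 0.17504 + (4.7)(0.9)² = 3.982 kg·m².
Annular disk: I_cm = (1/2)M(R²+r²) = (1/2)(4.6)[(0.38)² + (0.11)²] = 0.35995 kg·m²; centre at d = 0.3 m, so I = I_cm + Md² gives I = 0.35995 + (4.6)(0.3)² = 0.77395 kg·m².
Total I = 3.982 + 0.77395 = 4.756 kg·m².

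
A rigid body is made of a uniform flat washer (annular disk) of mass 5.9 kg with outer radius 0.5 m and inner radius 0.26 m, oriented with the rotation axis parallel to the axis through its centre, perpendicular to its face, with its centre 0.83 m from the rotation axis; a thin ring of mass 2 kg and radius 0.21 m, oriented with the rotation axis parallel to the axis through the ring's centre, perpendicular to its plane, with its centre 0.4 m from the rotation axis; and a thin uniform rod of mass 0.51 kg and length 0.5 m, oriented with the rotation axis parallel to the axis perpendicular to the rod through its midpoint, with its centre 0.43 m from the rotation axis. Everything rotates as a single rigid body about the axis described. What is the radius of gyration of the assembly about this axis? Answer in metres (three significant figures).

Annular disk: I_cm = (1/2)M(R²+r²) = (1/2)(5.9)[(0.5)² + (0.26)²] = 0.93692 kg m^2; centre at d = 0.83 m, so the parallel axis theorem gives I = 0.93692 + (5.9)(0.83)² = 5.0014 kg m^2.
Thin ring: I_cm = MR² = (2)(0.21)² = 0.0882 kg m^2; centre at d = 0.4 m, so the parallel axis theorem gives I = 0.0882 + (2)(0.4)² = 0.4082 kg m^2.
Thin rod: I_cm = (1/12)ML² = (1/12)(0.51)(0.5)² = 0.010625 kg m^2; centre at d = 0.43 m, so the parallel axis theorem gives I = 0.010625 + (0.51)(0.43)² = 0.10492 kg m^2.
Total I = 5.5146 kg m^2; total mass M = 8.41 kg.
k = √(I/M) = √(5.5146/8.41) = 0.80976 m.

0.810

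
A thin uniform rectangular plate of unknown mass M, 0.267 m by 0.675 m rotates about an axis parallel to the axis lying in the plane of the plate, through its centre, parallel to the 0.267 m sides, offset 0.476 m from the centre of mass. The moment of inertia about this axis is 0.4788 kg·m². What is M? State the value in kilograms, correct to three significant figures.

I = I_cm + Md² = (1/12)Mb² + Md² = M·[0.0833333·(0.675)² + (0.476)²] = M·0.26454.
So M = 0.4788 / 0.26454 = 1.8099 kg.

1.81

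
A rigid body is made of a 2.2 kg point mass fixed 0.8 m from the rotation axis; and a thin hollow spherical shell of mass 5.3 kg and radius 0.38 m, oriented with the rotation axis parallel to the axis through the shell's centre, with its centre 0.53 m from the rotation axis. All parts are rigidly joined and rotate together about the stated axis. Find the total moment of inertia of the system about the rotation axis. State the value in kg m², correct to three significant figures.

Point mass: I_cm = 0; centre at d = 0.8 m, so the parallel axis theorem gives I = 0 + (2.2)(0.8)² = 1.408 kg m².
Spherical shell: I_cm = (2/3)MR² = (2/3)(5.3)(0.38)² = 0.51021 kg m²; centre at d = 0.53 m, so the parallel axis theorem gives I = 0.51021 + (5.3)(0.53)² = 1.999 kg m².
Total I = 1.408 + 1.999 = 3.407 kg m².

3.41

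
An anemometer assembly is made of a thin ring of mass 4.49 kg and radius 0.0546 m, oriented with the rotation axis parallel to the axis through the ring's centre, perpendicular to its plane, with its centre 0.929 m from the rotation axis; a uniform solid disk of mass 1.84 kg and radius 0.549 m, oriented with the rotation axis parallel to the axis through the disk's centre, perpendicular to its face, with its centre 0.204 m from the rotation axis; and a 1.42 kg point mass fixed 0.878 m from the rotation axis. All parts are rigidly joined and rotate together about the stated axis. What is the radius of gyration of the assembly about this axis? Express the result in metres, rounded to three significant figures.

0.830

Thin ring: I_cm = MR² = (4.49)(0.0546)² = 0.013385 kg m^2; centre at d = 0.929 m, so the parallel axis theorem gives I = 0.013385 + (4.49)(0.929)² = 3.8884 kg m^2.
Solid disk: I_cm = (1/2)MR² = (1/2)(1.84)(0.549)² = 0.27729 kg m^2; centre at d = 0.204 m, so the parallel axis theorem gives I = 0.27729 + (1.84)(0.204)² = 0.35386 kg m^2.
Point mass: I_cm = 0; centre at d = 0.878 m, so the parallel axis theorem gives I = 0 + (1.42)(0.878)² = 1.0947 kg m^2.
Total I = 5.337 kg m^2; total mass M = 7.75 kg.
k = √(I/M) = √(5.337/7.75) = 0.82984 m.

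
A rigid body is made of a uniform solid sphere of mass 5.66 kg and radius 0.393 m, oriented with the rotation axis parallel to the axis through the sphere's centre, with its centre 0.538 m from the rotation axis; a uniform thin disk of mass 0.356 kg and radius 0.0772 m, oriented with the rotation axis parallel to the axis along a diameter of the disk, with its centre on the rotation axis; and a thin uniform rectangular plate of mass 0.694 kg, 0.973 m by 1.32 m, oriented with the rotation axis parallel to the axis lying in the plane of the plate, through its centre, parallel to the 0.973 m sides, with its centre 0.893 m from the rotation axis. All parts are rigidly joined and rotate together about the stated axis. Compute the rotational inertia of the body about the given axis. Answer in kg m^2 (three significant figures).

Solid sphere: I_cm = (2/5)MR² = (2/5)(5.66)(0.393)² = 0.34967 kg m^2; centre at d = 0.538 m, so I = I_cm + Md² gives I = 0.34967 + (5.66)(0.538)² = 1.9879 kg m^2.
Thin disk: I_cm = (1/4)MR² = (1/4)(0.356)(0.0772)² = 0.00053043 kg m^2; axis through the centre, so I = 0.00053043 kg m^2.
Rectangular plate: I_cm = (1/12)Mb² = (1/12)(0.694)(1.32)² = 0.10077 kg m^2; centre at d = 0.893 m, so I = I_cm + Md² gives I = 0.10077 + (0.694)(0.893)² = 0.6542 kg m^2.
Total I = 1.9879 + 0.00053043 + 0.6542 = 2.6427 kg m^2.

2.64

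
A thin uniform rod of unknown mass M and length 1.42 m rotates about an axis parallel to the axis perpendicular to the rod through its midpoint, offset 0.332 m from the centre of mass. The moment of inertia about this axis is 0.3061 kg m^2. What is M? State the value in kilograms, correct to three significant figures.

1.10

I = I_cm + Md² = (1/12)ML² + Md² = M·[0.0833333·(1.42)² + (0.332)²] = M·0.27826.
So M = 0.3061 / 0.27826 = 1.1001 kg.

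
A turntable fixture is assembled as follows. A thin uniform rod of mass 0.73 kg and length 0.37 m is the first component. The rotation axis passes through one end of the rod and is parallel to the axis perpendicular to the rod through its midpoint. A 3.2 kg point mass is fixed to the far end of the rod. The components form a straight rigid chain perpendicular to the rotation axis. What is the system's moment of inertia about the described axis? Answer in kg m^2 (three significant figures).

Thin rod: I_cm = (1/12)ML² = (1/12)(0.73)(0.37)² = 0.0083281 kg m^2; centre at d = 0.185 m, so I = I_cm + Md² gives I = 0.0083281 + (0.73)(0.185)² = 0.033312 kg m^2.
Point mass: I_cm = 0; centre at d = 0.185 + 0.185 = 0.37 m, so I = I_cm + Md² gives I = 0 + (3.2)(0.37)² = 0.43808 kg m^2.
Total I = 0.033312 + 0.43808 = 0.47139 kg m^2.

0.471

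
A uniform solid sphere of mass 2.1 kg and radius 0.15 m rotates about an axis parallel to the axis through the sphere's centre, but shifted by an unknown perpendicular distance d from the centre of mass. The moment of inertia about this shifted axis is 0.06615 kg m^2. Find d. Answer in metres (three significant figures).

About the centre-of-mass axis, I_cm = (2/5)MR² = (2/5)(2.1)(0.15)² = 0.0189 kg m^2.
Parallel axis theorem: I = I_cm + Md², so Md² = 0.06615 − 0.0189 = 0.04725 kg m^2.
d = √(0.04725 / 2.1) = 0.15 m.

0.150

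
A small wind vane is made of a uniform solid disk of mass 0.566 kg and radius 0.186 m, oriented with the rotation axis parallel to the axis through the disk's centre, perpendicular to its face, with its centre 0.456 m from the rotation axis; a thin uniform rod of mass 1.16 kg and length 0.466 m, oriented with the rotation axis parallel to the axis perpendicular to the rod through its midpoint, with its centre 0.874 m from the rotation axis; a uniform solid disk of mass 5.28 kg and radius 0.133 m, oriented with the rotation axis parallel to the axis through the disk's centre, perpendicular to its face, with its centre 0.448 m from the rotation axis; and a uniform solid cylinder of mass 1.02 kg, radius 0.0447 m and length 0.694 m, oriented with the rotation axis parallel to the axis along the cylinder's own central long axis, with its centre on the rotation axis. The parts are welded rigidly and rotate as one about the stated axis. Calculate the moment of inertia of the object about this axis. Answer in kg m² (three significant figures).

Solid disk: I_cm = (1/2)MR² = (1/2)(0.566)(0.186)² = 0.0097907 kg m²; centre at d = 0.456 m, so the parallel axis theorem gives I = 0.0097907 + (0.566)(0.456)² = 0.12748 kg m².
Thin rod: I_cm = (1/12)ML² = (1/12)(1.16)(0.466)² = 0.020992 kg m²; centre at d = 0.874 m, so the parallel axis theorem gives I = 0.020992 + (1.16)(0.874)² = 0.90709 kg m².
Solid disk: I_cm = (1/2)MR² = (1/2)(5.28)(0.133)² = 0.046699 kg m²; centre at d = 0.448 m, so the parallel axis theorem gives I = 0.046699 + (5.28)(0.448)² = 1.1064 kg m².
Solid cylinder: I_cm = (1/2)MR² = (1/2)(1.02)(0.0447)² = 0.001019 kg m²; axis through the centre, so I = 0.001019 kg m².
Total I = 0.12748 + 0.90709 + 1.1064 + 0.001019 = 2.142 kg m².

2.14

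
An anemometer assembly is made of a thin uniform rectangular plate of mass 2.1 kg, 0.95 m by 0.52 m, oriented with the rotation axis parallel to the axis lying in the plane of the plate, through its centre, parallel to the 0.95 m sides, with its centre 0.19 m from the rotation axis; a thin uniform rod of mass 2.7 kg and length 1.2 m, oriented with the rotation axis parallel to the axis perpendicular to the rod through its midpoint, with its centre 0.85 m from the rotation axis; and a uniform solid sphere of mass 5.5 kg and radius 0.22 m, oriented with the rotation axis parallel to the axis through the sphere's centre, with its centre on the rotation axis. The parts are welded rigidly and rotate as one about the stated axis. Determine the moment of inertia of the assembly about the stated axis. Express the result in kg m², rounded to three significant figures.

2.50

Rectangular plate: I_cm = (1/12)Mb² = (1/12)(2.1)(0.52)² = 0.04732 kg m²; centre at d = 0.19 m, so the parallel axis theorem gives I = 0.04732 + (2.1)(0.19)² = 0.12313 kg m².
Thin rod: I_cm = (1/12)ML² = (1/12)(2.7)(1.2)² = 0.324 kg m²; centre at d = 0.85 m, so the parallel axis theorem gives I = 0.324 + (2.7)(0.85)² = 2.2748 kg m².
Solid sphere: I_cm = (2/5)MR² = (2/5)(5.5)(0.22)² = 0.10648 kg m²; axis through the centre, so I = 0.10648 kg m².
Total I = 0.12313 + 2.2748 + 0.10648 = 2.5044 kg m².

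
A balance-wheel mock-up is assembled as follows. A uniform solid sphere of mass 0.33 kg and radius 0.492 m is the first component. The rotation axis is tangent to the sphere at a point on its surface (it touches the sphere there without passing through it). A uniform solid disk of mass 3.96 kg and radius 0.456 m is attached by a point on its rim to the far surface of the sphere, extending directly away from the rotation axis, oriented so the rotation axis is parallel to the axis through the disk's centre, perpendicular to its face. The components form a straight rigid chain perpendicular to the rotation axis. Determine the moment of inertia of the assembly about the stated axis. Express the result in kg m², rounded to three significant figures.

8.74

Solid sphere: I_cm = (2/5)MR² = (2/5)(0.33)(0.492)² = 0.031952 kg m²; centre at d = 0.492 m, so I = I_cm + Md² gives I = 0.031952 + (0.33)(0.492)² = 0.11183 kg m².
Solid disk: I_cm = (1/2)MR² = (1/2)(3.96)(0.456)² = 0.41171 kg m²; centre at d = 0.492 + 0.492 + 0.456 = 1.44 m, so I = I_cm + Md² gives I = 0.41171 + (3.96)(1.44)² = 8.6232 kg m².
Total I = 0.11183 + 8.6232 = 8.735 kg m².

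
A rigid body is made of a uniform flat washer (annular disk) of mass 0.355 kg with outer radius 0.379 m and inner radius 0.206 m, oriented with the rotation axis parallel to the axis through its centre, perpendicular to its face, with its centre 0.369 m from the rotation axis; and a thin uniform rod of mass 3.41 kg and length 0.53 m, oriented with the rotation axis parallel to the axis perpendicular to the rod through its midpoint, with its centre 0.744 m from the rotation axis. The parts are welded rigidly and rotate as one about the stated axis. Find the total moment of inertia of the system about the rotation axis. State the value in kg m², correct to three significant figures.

2.05

Annular disk: I_cm = (1/2)M(R²+r²) = (1/2)(0.355)[(0.379)² + (0.206)²] = 0.033029 kg m²; centre at d = 0.369 m, so the parallel axis theorem gives I = 0.033029 + (0.355)(0.369)² = 0.081366 kg m².
Thin rod: I_cm = (1/12)ML² = (1/12)(3.41)(0.53)² = 0.079822 kg m²; centre at d = 0.744 m, so the parallel axis theorem gives I = 0.079822 + (3.41)(0.744)² = 1.9674 kg m².
Total I = 0.081366 + 1.9674 = 2.0487 kg m².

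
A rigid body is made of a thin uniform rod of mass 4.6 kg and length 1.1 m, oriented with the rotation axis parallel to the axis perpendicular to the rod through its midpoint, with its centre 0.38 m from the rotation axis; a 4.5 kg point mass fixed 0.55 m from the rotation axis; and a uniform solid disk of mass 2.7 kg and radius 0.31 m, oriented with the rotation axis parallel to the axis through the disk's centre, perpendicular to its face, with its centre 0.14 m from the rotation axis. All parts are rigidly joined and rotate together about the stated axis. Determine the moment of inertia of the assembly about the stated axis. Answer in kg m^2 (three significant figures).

2.67

Thin rod: I_cm = (1/12)ML² = (1/12)(4.6)(1.1)² = 0.46383 kg m^2; centre at d = 0.38 m, so the parallel axis theorem gives I = 0.46383 + (4.6)(0.38)² = 1.1281 kg m^2.
Point mass: I_cm = 0; centre at d = 0.55 m, so the parallel axis theorem gives I = 0 + (4.5)(0.55)² = 1.3613 kg m^2.
Solid disk: I_cm = (1/2)MR² = (1/2)(2.7)(0.31)² = 0.12974 kg m^2; centre at d = 0.14 m, so the parallel axis theorem gives I = 0.12974 + (2.7)(0.14)² = 0.18266 kg m^2.
Total I = 1.1281 + 1.3613 + 0.18266 = 2.672 kg m^2.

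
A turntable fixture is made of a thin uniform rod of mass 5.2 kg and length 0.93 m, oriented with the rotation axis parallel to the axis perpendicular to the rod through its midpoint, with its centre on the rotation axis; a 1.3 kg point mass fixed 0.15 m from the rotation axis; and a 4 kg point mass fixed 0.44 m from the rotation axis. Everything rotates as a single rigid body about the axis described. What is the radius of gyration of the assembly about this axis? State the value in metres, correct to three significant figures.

0.335

Thin rod: I_cm = (1/12)ML² = (1/12)(5.2)(0.93)² = 0.37479 kg m²; axis through the centre, so I = 0.37479 kg m².
Point mass: I_cm = 0; centre at d = 0.15 m, so I = I_cm + Md² gives I = 0 + (1.3)(0.15)² = 0.02925 kg m².
Point mass: I_cm = 0; centre at d = 0.44 m, so I = I_cm + Md² gives I = 0 + (4)(0.44)² = 0.7744 kg m².
Total I = 1.1784 kg m²; total mass M = 10.5 kg.
k = √(I/M) = √(1.1784/10.5) = 0.33501 m.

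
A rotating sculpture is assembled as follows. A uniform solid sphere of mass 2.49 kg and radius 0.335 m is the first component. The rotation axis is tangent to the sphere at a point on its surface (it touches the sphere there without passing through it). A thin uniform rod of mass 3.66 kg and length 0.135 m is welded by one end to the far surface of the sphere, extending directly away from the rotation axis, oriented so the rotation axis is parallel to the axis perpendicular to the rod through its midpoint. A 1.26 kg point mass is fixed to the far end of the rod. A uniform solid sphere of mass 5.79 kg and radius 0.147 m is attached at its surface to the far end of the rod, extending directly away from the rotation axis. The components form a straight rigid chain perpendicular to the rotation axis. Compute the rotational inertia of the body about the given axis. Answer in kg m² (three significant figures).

Solid sphere: I_cm = (2/5)MR² = (2/5)(2.49)(0.335)² = 0.11178 kg m²; centre at d = 0.335 m, so the parallel axis theorem gives I = 0.11178 + (2.49)(0.335)² = 0.39122 kg m².
Thin rod: I_cm = (1/12)ML² = (1/12)(3.66)(0.135)² = 0.0055586 kg m²; centre at d = 0.335 + 0.335 + 0.0675 = 0.7375 m, so the parallel axis theorem gives I = 0.0055586 + (3.66)(0.7375)² = 1.9963 kg m².
Point mass: I_cm = 0; centre at d = 0.335 + 0.335 + 0.0675 + 0.0675 = 0.805 m, so the parallel axis theorem gives I = 0 + (1.26)(0.805)² = 0.81651 kg m².
Solid sphere: I_cm = (2/5)MR² = (2/5)(5.79)(0.147)² = 0.050046 kg m²; centre at d = 0.335 + 0.335 + 0.0675 + 0.0675 + 0.147 = 0.952 m, so the parallel axis theorem gives I = 0.050046 + (5.79)(0.952)² = 5.2975 kg m².
Total I = 0.39122 + 1.9963 + 0.81651 + 5.2975 = 8.5015 kg m².

8.50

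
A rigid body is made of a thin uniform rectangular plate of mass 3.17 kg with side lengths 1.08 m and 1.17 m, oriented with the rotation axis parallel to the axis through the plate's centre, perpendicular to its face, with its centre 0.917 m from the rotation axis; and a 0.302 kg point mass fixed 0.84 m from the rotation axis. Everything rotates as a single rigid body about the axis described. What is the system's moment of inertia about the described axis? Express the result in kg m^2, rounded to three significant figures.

3.55

Rectangular plate: I_cm = (1/12)M(a²+b²) = (1/12)(3.17)[(1.08)² + (1.17)²] = 0.66974 kg m^2; centre at d = 0.917 m, so I = I_cm + Md² gives I = 0.66974 + (3.17)(0.917)² = 3.3354 kg m^2.
Point mass: I_cm = 0; centre at d = 0.84 m, so I = I_cm + Md² gives I = 0 + (0.302)(0.84)² = 0.21309 kg m^2.
Total I = 3.3354 + 0.21309 = 3.5485 kg m^2.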